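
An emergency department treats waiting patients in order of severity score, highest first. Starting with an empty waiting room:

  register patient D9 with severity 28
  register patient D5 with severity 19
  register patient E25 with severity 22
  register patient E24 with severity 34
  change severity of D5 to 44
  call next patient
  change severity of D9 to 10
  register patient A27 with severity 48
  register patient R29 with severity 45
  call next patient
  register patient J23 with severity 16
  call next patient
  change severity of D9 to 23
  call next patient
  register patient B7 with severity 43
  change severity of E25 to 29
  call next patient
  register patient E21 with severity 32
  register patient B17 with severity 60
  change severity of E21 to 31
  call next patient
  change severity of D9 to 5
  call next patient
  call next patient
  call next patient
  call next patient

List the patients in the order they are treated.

[D5, A27, R29, E24, B7, B17, E21, E25, J23, D9]

add D9 (severity 28) → {D9:28}
add D5 (severity 19) → {D9:28, D5:19}
add E25 (severity 22) → {D9:28, E25:22, D5:19}
add E24 (severity 34) → {E24:34, D9:28, E25:22, D5:19}
update D5 to severity 44 → {D5:44, E24:34, D9:28, E25:22}
call next patient → D5; now {E24:34, D9:28, E25:22}
update D9 to severity 10 → {E24:34, E25:22, D9:10}
add A27 (severity 48) → {A27:48, E24:34, E25:22, D9:10}
add R29 (severity 45) → {A27:48, R29:45, E24:34, E25:22, D9:10}
call next patient → A27; now {R29:45, E24:34, E25:22, D9:10}
add J23 (severity 16) → {R29:45, E24:34, E25:22, J23:16, D9:10}
call next patient → R29; now {E24:34, E25:22, J23:16, D9:10}
update D9 to severity 23 → {E24:34, D9:23, E25:22, J23:16}
call next patient → E24; now {D9:23, E25:22, J23:16}
add B7 (severity 43) → {B7:43, D9:23, E25:22, J23:16}
update E25 to severity 29 → {B7:43, E25:29, D9:23, J23:16}
call next patient → B7; now {E25:29, D9:23, J23:16}
add E21 (severity 32) → {E21:32, E25:29, D9:23, J23:16}
add B17 (severity 60) → {B17:60, E21:32, E25:29, D9:23, J23:16}
update E21 to severity 31 → {B17:60, E21:31, E25:29, D9:23, J23:16}
call next patient → B17; now {E21:31, E25:29, D9:23, J23:16}
update D9 to severity 5 → {E21:31, E25:29, J23:16, D9:5}
call next patient → E21; now {E25:29, J23:16, D9:5}
call next patient → E25; now {J23:16, D9:5}
call next patient → J23; now {D9:5}
call next patient → D9; now {}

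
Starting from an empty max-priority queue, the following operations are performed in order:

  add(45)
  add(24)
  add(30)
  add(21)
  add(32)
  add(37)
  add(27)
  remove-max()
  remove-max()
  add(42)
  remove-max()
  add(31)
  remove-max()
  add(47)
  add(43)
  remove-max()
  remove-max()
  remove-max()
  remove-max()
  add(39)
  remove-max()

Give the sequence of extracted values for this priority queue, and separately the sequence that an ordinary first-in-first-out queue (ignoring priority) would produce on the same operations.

insert 45 → {45}
insert 24 → {45, 24}
insert 30 → {45, 30, 24}
insert 21 → {45, 30, 24, 21}
insert 32 → {45, 32, 30, 24, 21}
insert 37 → {45, 37, 32, 30, 24, 21}
insert 27 → {45, 37, 32, 30, 27, 24, 21}
remove-max → 45; now {37, 32, 30, 27, 24, 21}
remove-max → 37; now {32, 30, 27, 24, 21}
insert 42 → {42, 32, 30, 27, 24, 21}
remove-max → 42; now {32, 30, 27, 24, 21}
insert 31 → {32, 31, 30, 27, 24, 21}
remove-max → 32; now {31, 30, 27, 24, 21}
insert 47 → {47, 31, 30, 27, 24, 21}
insert 43 → {47, 43, 31, 30, 27, 24, 21}
remove-max → 47; now {43, 31, 30, 27, 24, 21}
remove-max → 43; now {31, 30, 27, 24, 21}
remove-max → 31; now {30, 27, 24, 21}
remove-max → 30; now {27, 24, 21}
insert 39 → {39, 27, 24, 21}
remove-max → 39; now {27, 24, 21}

priority queue: 45 → 37 → 42 → 32 → 47 → 43 → 31 → 30 → 39; FIFO queue: 45 → 24 → 30 → 21 → 32 → 37 → 27 → 42 → 31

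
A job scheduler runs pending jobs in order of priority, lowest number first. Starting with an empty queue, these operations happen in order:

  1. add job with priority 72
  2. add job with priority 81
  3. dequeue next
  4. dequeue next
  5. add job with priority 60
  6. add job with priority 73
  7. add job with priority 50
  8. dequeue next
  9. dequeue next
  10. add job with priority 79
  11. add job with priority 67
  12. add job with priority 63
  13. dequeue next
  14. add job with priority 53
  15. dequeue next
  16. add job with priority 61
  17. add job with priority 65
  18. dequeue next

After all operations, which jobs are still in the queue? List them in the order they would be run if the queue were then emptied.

insert 72 → {72}
insert 81 → {72, 81}
dequeue next → 72; now {81}
dequeue next → 81; now {}
insert 60 → {60}
insert 73 → {60, 73}
insert 50 → {50, 60, 73}
dequeue next → 50; now {60, 73}
dequeue next → 60; now {73}
insert 79 → {73, 79}
insert 67 → {67, 73, 79}
insert 63 → {63, 67, 73, 79}
dequeue next → 63; now {67, 73, 79}
insert 53 → {53, 67, 73, 79}
dequeue next → 53; now {67, 73, 79}
insert 61 → {61, 67, 73, 79}
insert 65 → {61, 65, 67, 73, 79}
dequeue next → 61; now {65, 67, 73, 79}

65 → 67 → 73 → 79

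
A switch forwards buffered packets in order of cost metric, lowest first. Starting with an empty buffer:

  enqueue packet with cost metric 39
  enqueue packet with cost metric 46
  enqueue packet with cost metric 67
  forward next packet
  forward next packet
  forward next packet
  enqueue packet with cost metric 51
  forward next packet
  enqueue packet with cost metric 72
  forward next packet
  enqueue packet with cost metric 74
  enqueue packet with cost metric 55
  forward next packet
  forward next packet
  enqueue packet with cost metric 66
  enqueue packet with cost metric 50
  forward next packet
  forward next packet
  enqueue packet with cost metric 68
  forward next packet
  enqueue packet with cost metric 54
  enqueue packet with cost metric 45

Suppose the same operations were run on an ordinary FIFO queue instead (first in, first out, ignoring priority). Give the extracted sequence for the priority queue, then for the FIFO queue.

insert 39 → {39}
insert 46 → {39, 46}
insert 67 → {39, 46, 67}
forward next packet → 39; now {46, 67}
forward next packet → 46; now {67}
forward next packet → 67; now {}
insert 51 → {51}
forward next packet → 51; now {}
insert 72 → {72}
forward next packet → 72; now {}
insert 74 → {74}
insert 55 → {55, 74}
forward next packet → 55; now {74}
forward next packet → 74; now {}
insert 66 → {66}
insert 50 → {50, 66}
forward next packet → 50; now {66}
forward next packet → 66; now {}
insert 68 → {68}
forward next packet → 68; now {}
insert 54 → {54}
insert 45 → {45, 54}

priority queue: 39 → 46 → 67 → 51 → 72 → 55 → 74 → 50 → 66 → 68; FIFO queue: [39, 46, 67, 51, 72, 74, 55, 66, 50, 68]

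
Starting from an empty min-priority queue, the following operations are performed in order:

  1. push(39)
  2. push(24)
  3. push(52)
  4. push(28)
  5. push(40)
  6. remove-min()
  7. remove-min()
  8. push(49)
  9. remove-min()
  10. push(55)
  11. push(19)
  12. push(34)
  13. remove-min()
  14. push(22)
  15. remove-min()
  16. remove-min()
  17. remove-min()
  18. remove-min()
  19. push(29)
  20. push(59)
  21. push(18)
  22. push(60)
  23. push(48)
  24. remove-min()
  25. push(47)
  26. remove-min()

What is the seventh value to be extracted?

40

insert 39 → {39}
insert 24 → {24, 39}
insert 52 → {24, 39, 52}
insert 28 → {24, 28, 39, 52}
insert 40 → {24, 28, 39, 40, 52}
remove-min → 24; now {28, 39, 40, 52}
remove-min → 28; now {39, 40, 52}
insert 49 → {39, 40, 49, 52}
remove-min → 39; now {40, 49, 52}
insert 55 → {40, 49, 52, 55}
insert 19 → {19, 40, 49, 52, 55}
insert 34 → {19, 34, 40, 49, 52, 55}
remove-min → 19; now {34, 40, 49, 52, 55}
insert 22 → {22, 34, 40, 49, 52, 55}
remove-min → 22; now {34, 40, 49, 52, 55}
remove-min → 34; now {40, 49, 52, 55}
remove-min → 40; now {49, 52, 55}
remove-min → 49; now {52, 55}
insert 29 → {29, 52, 55}
insert 59 → {29, 52, 55, 59}
insert 18 → {18, 29, 52, 55, 59}
insert 60 → {18, 29, 52, 55, 59, 60}
insert 48 → {18, 29, 48, 52, 55, 59, 60}
remove-min → 18; now {29, 48, 52, 55, 59, 60}
insert 47 → {29, 47, 48, 52, 55, 59, 60}
remove-min → 29; now {47, 48, 52, 55, 59, 60}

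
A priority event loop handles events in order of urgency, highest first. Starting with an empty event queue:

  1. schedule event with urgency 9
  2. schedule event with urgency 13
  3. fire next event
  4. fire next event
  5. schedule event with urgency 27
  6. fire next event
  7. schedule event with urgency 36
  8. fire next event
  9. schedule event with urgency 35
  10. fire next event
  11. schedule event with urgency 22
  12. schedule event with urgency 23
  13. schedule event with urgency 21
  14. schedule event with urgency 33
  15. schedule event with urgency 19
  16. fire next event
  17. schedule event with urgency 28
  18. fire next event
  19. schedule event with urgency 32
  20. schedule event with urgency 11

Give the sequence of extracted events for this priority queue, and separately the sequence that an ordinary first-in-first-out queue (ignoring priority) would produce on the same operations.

insert 9 → {9}
insert 13 → {13, 9}
fire next event → 13; now {9}
fire next event → 9; now {}
insert 27 → {27}
fire next event → 27; now {}
insert 36 → {36}
fire next event → 36; now {}
insert 35 → {35}
fire next event → 35; now {}
insert 22 → {22}
insert 23 → {23, 22}
insert 21 → {23, 22, 21}
insert 33 → {33, 23, 22, 21}
insert 19 → {33, 23, 22, 21, 19}
fire next event → 33; now {23, 22, 21, 19}
insert 28 → {28, 23, 22, 21, 19}
fire next event → 28; now {23, 22, 21, 19}
insert 32 → {32, 23, 22, 21, 19}
insert 11 → {32, 23, 22, 21, 19, 11}

priority queue: 13, 9, 27, 36, 35, 33, 28; FIFO queue: [9, 13, 27, 36, 35, 22, 23]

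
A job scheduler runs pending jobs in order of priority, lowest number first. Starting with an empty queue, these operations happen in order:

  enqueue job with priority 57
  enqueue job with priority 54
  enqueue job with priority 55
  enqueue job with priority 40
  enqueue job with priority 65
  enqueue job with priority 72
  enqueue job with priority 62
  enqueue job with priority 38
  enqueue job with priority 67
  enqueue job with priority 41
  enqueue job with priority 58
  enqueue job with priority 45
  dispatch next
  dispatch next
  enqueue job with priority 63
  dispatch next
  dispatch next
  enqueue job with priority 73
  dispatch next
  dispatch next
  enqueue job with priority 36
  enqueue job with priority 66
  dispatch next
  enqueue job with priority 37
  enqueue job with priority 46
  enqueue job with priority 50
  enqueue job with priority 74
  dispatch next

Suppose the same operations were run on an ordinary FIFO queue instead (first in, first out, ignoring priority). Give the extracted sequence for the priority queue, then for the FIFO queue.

priority queue: 38 → 40 → 41 → 45 → 54 → 55 → 36 → 37; FIFO queue: 57 → 54 → 55 → 40 → 65 → 72 → 62 → 38

insert 57 → {57}
insert 54 → {54, 57}
insert 55 → {54, 55, 57}
insert 40 → {40, 54, 55, 57}
insert 65 → {40, 54, 55, 57, 65}
insert 72 → {40, 54, 55, 57, 65, 72}
insert 62 → {40, 54, 55, 57, 62, 65, 72}
insert 38 → {38, 40, 54, 55, 57, 62, 65, 72}
insert 67 → {38, 40, 54, 55, 57, 62, 65, 67, 72}
insert 41 → {38, 40, 41, 54, 55, 57, 62, 65, 67, 72}
insert 58 → {38, 40, 41, 54, 55, 57, 58, 62, 65, 67, 72}
insert 45 → {38, 40, 41, 45, 54, 55, 57, 58, 62, 65, 67, 72}
dispatch next → 38; now {40, 41, 45, 54, 55, 57, 58, 62, 65, 67, 72}
dispatch next → 40; now {41, 45, 54, 55, 57, 58, 62, 65, 67, 72}
insert 63 → {41, 45, 54, 55, 57, 58, 62, 63, 65, 67, 72}
dispatch next → 41; now {45, 54, 55, 57, 58, 62, 63, 65, 67, 72}
dispatch next → 45; now {54, 55, 57, 58, 62, 63, 65, 67, 72}
insert 73 → {54, 55, 57, 58, 62, 63, 65, 67, 72, 73}
dispatch next → 54; now {55, 57, 58, 62, 63, 65, 67, 72, 73}
dispatch next → 55; now {57, 58, 62, 63, 65, 67, 72, 73}
insert 36 → {36, 57, 58, 62, 63, 65, 67, 72, 73}
insert 66 → {36, 57, 58, 62, 63, 65, 66, 67, 72, 73}
dispatch next → 36; now {57, 58, 62, 63, 65, 66, 67, 72, 73}
insert 37 → {37, 57, 58, 62, 63, 65, 66, 67, 72, 73}
insert 46 → {37, 46, 57, 58, 62, 63, 65, 66, 67, 72, 73}
insert 50 → {37, 46, 50, 57, 58, 62, 63, 65, 66, 67, 72, 73}
insert 74 → {37, 46, 50, 57, 58, 62, 63, 65, 66, 67, 72, 73, 74}
dispatch next → 37; now {46, 50, 57, 58, 62, 63, 65, 66, 67, 72, 73, 74}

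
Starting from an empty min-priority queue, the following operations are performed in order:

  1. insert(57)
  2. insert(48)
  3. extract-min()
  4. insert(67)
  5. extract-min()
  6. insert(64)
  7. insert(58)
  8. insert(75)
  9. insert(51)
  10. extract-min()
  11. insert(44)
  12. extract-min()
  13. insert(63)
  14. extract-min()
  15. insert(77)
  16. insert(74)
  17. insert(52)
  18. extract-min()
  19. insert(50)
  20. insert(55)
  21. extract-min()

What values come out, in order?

48 → 57 → 51 → 44 → 58 → 52 → 50

insert 57 → {57}
insert 48 → {48, 57}
extract-min → 48; now {57}
insert 67 → {57, 67}
extract-min → 57; now {67}
insert 64 → {64, 67}
insert 58 → {58, 64, 67}
insert 75 → {58, 64, 67, 75}
insert 51 → {51, 58, 64, 67, 75}
extract-min → 51; now {58, 64, 67, 75}
insert 44 → {44, 58, 64, 67, 75}
extract-min → 44; now {58, 64, 67, 75}
insert 63 → {58, 63, 64, 67, 75}
extract-min → 58; now {63, 64, 67, 75}
insert 77 → {63, 64, 67, 75, 77}
insert 74 → {63, 64, 67, 74, 75, 77}
insert 52 → {52, 63, 64, 67, 74, 75, 77}
extract-min → 52; now {63, 64, 67, 74, 75, 77}
insert 50 → {50, 63, 64, 67, 74, 75, 77}
insert 55 → {50, 55, 63, 64, 67, 74, 75, 77}
extract-min → 50; now {55, 63, 64, 67, 74, 75, 77}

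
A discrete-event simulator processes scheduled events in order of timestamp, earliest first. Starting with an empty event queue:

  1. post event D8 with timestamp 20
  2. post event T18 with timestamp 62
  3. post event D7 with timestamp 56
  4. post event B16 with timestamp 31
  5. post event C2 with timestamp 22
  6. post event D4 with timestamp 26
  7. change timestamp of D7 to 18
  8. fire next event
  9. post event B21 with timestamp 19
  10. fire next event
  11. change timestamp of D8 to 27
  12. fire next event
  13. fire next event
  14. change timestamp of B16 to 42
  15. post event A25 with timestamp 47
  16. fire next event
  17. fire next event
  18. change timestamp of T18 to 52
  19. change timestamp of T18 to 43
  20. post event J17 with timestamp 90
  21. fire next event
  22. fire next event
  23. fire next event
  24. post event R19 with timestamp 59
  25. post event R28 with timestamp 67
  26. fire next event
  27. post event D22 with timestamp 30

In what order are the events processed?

add D8 (timestamp 20) → {D8:20}
add T18 (timestamp 62) → {D8:20, T18:62}
add D7 (timestamp 56) → {D8:20, D7:56, T18:62}
add B16 (timestamp 31) → {D8:20, B16:31, D7:56, T18:62}
add C2 (timestamp 22) → {D8:20, C2:22, B16:31, D7:56, T18:62}
add D4 (timestamp 26) → {D8:20, C2:22, D4:26, B16:31, D7:56, T18:62}
update D7 to timestamp 18 → {D7:18, D8:20, C2:22, D4:26, B16:31, T18:62}
fire next event → D7; now {D8:20, C2:22, D4:26, B16:31, T18:62}
add B21 (timestamp 19) → {B21:19, D8:20, C2:22, D4:26, B16:31, T18:62}
fire next event → B21; now {D8:20, C2:22, D4:26, B16:31, T18:62}
update D8 to timestamp 27 → {C2:22, D4:26, D8:27, B16:31, T18:62}
fire next event → C2; now {D4:26, D8:27, B16:31, T18:62}
fire next event → D4; now {D8:27, B16:31, T18:62}
update B16 to timestamp 42 → {D8:27, B16:42, T18:62}
add A25 (timestamp 47) → {D8:27, B16:42, A25:47, T18:62}
fire next event → D8; now {B16:42, A25:47, T18:62}
fire next event → B16; now {A25:47, T18:62}
update T18 to timestamp 52 → {A25:47, T18:52}
update T18 to timestamp 43 → {T18:43, A25:47}
add J17 (timestamp 90) → {T18:43, A25:47, J17:90}
fire next event → T18; now {A25:47, J17:90}
fire next event → A25; now {J17:90}
fire next event → J17; now {}
add R19 (timestamp 59) → {R19:59}
add R28 (timestamp 67) → {R19:59, R28:67}
fire next event → R19; now {R28:67}
add D22 (timestamp 30) → {D22:30, R28:67}

[D7, B21, C2, D4, D8, B16, T18, A25, J17, R19]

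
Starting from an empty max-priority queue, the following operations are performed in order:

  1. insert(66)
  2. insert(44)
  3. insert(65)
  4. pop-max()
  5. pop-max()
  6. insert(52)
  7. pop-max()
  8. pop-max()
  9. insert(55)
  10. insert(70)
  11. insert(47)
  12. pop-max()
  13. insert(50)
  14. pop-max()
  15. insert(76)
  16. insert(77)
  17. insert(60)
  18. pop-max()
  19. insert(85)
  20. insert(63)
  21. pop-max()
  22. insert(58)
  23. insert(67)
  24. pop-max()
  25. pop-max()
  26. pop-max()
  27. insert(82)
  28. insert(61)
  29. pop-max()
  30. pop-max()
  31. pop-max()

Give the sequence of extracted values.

insert 66 → {66}
insert 44 → {66, 44}
insert 65 → {66, 65, 44}
pop-max → 66; now {65, 44}
pop-max → 65; now {44}
insert 52 → {52, 44}
pop-max → 52; now {44}
pop-max → 44; now {}
insert 55 → {55}
insert 70 → {70, 55}
insert 47 → {70, 55, 47}
pop-max → 70; now {55, 47}
insert 50 → {55, 50, 47}
pop-max → 55; now {50, 47}
insert 76 → {76, 50, 47}
insert 77 → {77, 76, 50, 47}
insert 60 → {77, 76, 60, 50, 47}
pop-max → 77; now {76, 60, 50, 47}
insert 85 → {85, 76, 60, 50, 47}
insert 63 → {85, 76, 63, 60, 50, 47}
pop-max → 85; now {76, 63, 60, 50, 47}
insert 58 → {76, 63, 60, 58, 50, 47}
insert 67 → {76, 67, 63, 60, 58, 50, 47}
pop-max → 76; now {67, 63, 60, 58, 50, 47}
pop-max → 67; now {63, 60, 58, 50, 47}
pop-max → 63; now {60, 58, 50, 47}
insert 82 → {82, 60, 58, 50, 47}
insert 61 → {82, 61, 60, 58, 50, 47}
pop-max → 82; now {61, 60, 58, 50, 47}
pop-max → 61; now {60, 58, 50, 47}
pop-max → 60; now {58, 50, 47}

66 → 65 → 52 → 44 → 70 → 55 → 77 → 85 → 76 → 67 → 63 → 82 → 61 → 60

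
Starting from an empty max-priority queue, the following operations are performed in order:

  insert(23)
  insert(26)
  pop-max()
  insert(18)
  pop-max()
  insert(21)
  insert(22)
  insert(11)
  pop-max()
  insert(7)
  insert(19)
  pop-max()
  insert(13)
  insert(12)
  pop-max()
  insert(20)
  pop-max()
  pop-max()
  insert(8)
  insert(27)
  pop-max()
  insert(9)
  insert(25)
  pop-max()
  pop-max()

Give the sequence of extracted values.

26 → 23 → 22 → 21 → 19 → 20 → 18 → 27 → 25 → 13

insert 23 → {23}
insert 26 → {26, 23}
pop-max → 26; now {23}
insert 18 → {23, 18}
pop-max → 23; now {18}
insert 21 → {21, 18}
insert 22 → {22, 21, 18}
insert 11 → {22, 21, 18, 11}
pop-max → 22; now {21, 18, 11}
insert 7 → {21, 18, 11, 7}
insert 19 → {21, 19, 18, 11, 7}
pop-max → 21; now {19, 18, 11, 7}
insert 13 → {19, 18, 13, 11, 7}
insert 12 → {19, 18, 13, 12, 11, 7}
pop-max → 19; now {18, 13, 12, 11, 7}
insert 20 → {20, 18, 13, 12, 11, 7}
pop-max → 20; now {18, 13, 12, 11, 7}
pop-max → 18; now {13, 12, 11, 7}
insert 8 → {13, 12, 11, 8, 7}
insert 27 → {27, 13, 12, 11, 8, 7}
pop-max → 27; now {13, 12, 11, 8, 7}
insert 9 → {13, 12, 11, 9, 8, 7}
insert 25 → {25, 13, 12, 11, 9, 8, 7}
pop-max → 25; now {13, 12, 11, 9, 8, 7}
pop-max → 13; now {12, 11, 9, 8, 7}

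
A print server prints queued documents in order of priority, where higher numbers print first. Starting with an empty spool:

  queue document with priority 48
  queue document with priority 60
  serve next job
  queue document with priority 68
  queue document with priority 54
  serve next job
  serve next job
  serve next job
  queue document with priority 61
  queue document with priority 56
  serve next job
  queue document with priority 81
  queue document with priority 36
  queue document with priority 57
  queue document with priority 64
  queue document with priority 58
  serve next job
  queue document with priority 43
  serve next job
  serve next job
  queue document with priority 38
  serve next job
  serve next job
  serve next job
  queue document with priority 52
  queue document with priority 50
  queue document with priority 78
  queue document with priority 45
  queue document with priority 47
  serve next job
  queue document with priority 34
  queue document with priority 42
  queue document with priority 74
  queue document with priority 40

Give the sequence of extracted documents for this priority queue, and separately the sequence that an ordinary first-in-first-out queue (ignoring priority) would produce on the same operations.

insert 48 → {48}
insert 60 → {60, 48}
serve next job → 60; now {48}
insert 68 → {68, 48}
insert 54 → {68, 54, 48}
serve next job → 68; now {54, 48}
serve next job → 54; now {48}
serve next job → 48; now {}
insert 61 → {61}
insert 56 → {61, 56}
serve next job → 61; now {56}
insert 81 → {81, 56}
insert 36 → {81, 56, 36}
insert 57 → {81, 57, 56, 36}
insert 64 → {81, 64, 57, 56, 36}
insert 58 → {81, 64, 58, 57, 56, 36}
serve next job → 81; now {64, 58, 57, 56, 36}
insert 43 → {64, 58, 57, 56, 43, 36}
serve next job → 64; now {58, 57, 56, 43, 36}
serve next job → 58; now {57, 56, 43, 36}
insert 38 → {57, 56, 43, 38, 36}
serve next job → 57; now {56, 43, 38, 36}
serve next job → 56; now {43, 38, 36}
serve next job → 43; now {38, 36}
insert 52 → {52, 38, 36}
insert 50 → {52, 50, 38, 36}
insert 78 → {78, 52, 50, 38, 36}
insert 45 → {78, 52, 50, 45, 38, 36}
insert 47 → {78, 52, 50, 47, 45, 38, 36}
serve next job → 78; now {52, 50, 47, 45, 38, 36}
insert 34 → {52, 50, 47, 45, 38, 36, 34}
insert 42 → {52, 50, 47, 45, 42, 38, 36, 34}
insert 74 → {74, 52, 50, 47, 45, 42, 38, 36, 34}
insert 40 → {74, 52, 50, 47, 45, 42, 40, 38, 36, 34}

priority queue: 60, 68, 54, 48, 61, 81, 64, 58, 57, 56, 43, 78; FIFO queue: 48 → 60 → 68 → 54 → 61 → 56 → 81 → 36 → 57 → 64 → 58 → 43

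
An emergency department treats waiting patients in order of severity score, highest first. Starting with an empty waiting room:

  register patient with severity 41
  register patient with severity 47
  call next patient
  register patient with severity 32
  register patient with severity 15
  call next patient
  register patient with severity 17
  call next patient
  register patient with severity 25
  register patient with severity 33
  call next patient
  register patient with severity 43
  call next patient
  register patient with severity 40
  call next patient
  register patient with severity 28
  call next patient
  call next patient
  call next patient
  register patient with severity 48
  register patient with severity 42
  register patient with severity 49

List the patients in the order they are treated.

insert 41 → {41}
insert 47 → {47, 41}
call next patient → 47; now {41}
insert 32 → {41, 32}
insert 15 → {41, 32, 15}
call next patient → 41; now {32, 15}
insert 17 → {32, 17, 15}
call next patient → 32; now {17, 15}
insert 25 → {25, 17, 15}
insert 33 → {33, 25, 17, 15}
call next patient → 33; now {25, 17, 15}
insert 43 → {43, 25, 17, 15}
call next patient → 43; now {25, 17, 15}
insert 40 → {40, 25, 17, 15}
call next patient → 40; now {25, 17, 15}
insert 28 → {28, 25, 17, 15}
call next patient → 28; now {25, 17, 15}
call next patient → 25; now {17, 15}
call next patient → 17; now {15}
insert 48 → {48, 15}
insert 42 → {48, 42, 15}
insert 49 → {49, 48, 42, 15}

[47, 41, 32, 33, 43, 40, 28, 25, 17]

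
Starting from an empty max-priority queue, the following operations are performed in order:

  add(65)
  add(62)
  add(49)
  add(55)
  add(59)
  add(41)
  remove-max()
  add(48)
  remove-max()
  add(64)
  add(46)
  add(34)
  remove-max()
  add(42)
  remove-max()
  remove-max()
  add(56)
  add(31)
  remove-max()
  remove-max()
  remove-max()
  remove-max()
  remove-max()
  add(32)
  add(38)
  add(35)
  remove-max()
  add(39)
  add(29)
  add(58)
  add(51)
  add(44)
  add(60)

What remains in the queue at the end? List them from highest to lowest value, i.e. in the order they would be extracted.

insert 65 → {65}
insert 62 → {65, 62}
insert 49 → {65, 62, 49}
insert 55 → {65, 62, 55, 49}
insert 59 → {65, 62, 59, 55, 49}
insert 41 → {65, 62, 59, 55, 49, 41}
remove-max → 65; now {62, 59, 55, 49, 41}
insert 48 → {62, 59, 55, 49, 48, 41}
remove-max → 62; now {59, 55, 49, 48, 41}
insert 64 → {64, 59, 55, 49, 48, 41}
insert 46 → {64, 59, 55, 49, 48, 46, 41}
insert 34 → {64, 59, 55, 49, 48, 46, 41, 34}
remove-max → 64; now {59, 55, 49, 48, 46, 41, 34}
insert 42 → {59, 55, 49, 48, 46, 42, 41, 34}
remove-max → 59; now {55, 49, 48, 46, 42, 41, 34}
remove-max → 55; now {49, 48, 46, 42, 41, 34}
insert 56 → {56, 49, 48, 46, 42, 41, 34}
insert 31 → {56, 49, 48, 46, 42, 41, 34, 31}
remove-max → 56; now {49, 48, 46, 42, 41, 34, 31}
remove-max → 49; now {48, 46, 42, 41, 34, 31}
remove-max → 48; now {46, 42, 41, 34, 31}
remove-max → 46; now {42, 41, 34, 31}
remove-max → 42; now {41, 34, 31}
insert 32 → {41, 34, 32, 31}
insert 38 → {41, 38, 34, 32, 31}
insert 35 → {41, 38, 35, 34, 32, 31}
remove-max → 41; now {38, 35, 34, 32, 31}
insert 39 → {39, 38, 35, 34, 32, 31}
insert 29 → {39, 38, 35, 34, 32, 31, 29}
insert 58 → {58, 39, 38, 35, 34, 32, 31, 29}
insert 51 → {58, 51, 39, 38, 35, 34, 32, 31, 29}
insert 44 → {58, 51, 44, 39, 38, 35, 34, 32, 31, 29}
insert 60 → {60, 58, 51, 44, 39, 38, 35, 34, 32, 31, 29}

60, 58, 51, 44, 39, 38, 35, 34, 32, 31, 29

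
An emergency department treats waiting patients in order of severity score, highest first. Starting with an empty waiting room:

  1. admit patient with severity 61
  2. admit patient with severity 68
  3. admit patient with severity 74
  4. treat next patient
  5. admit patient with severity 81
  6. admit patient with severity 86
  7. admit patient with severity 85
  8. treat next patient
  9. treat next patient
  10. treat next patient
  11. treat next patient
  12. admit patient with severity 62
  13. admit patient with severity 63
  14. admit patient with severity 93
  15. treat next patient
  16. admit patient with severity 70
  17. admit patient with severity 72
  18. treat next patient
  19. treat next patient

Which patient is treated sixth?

insert 61 → {61}
insert 68 → {68, 61}
insert 74 → {74, 68, 61}
treat next patient → 74; now {68, 61}
insert 81 → {81, 68, 61}
insert 86 → {86, 81, 68, 61}
insert 85 → {86, 85, 81, 68, 61}
treat next patient → 86; now {85, 81, 68, 61}
treat next patient → 85; now {81, 68, 61}
treat next patient → 81; now {68, 61}
treat next patient → 68; now {61}
insert 62 → {62, 61}
insert 63 → {63, 62, 61}
insert 93 → {93, 63, 62, 61}
treat next patient → 93; now {63, 62, 61}
insert 70 → {70, 63, 62, 61}
insert 72 → {72, 70, 63, 62, 61}
treat next patient → 72; now {70, 63, 62, 61}
treat next patient → 70; now {63, 62, 61}

93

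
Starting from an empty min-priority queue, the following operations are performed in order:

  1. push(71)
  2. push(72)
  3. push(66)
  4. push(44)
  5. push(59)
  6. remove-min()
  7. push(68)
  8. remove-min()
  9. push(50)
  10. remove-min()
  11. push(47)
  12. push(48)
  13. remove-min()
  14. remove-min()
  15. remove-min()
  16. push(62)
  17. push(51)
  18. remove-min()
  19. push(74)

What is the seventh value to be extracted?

51

insert 71 → {71}
insert 72 → {71, 72}
insert 66 → {66, 71, 72}
insert 44 → {44, 66, 71, 72}
insert 59 → {44, 59, 66, 71, 72}
remove-min → 44; now {59, 66, 71, 72}
insert 68 → {59, 66, 68, 71, 72}
remove-min → 59; now {66, 68, 71, 72}
insert 50 → {50, 66, 68, 71, 72}
remove-min → 50; now {66, 68, 71, 72}
insert 47 → {47, 66, 68, 71, 72}
insert 48 → {47, 48, 66, 68, 71, 72}
remove-min → 47; now {48, 66, 68, 71, 72}
remove-min → 48; now {66, 68, 71, 72}
remove-min → 66; now {68, 71, 72}
insert 62 → {62, 68, 71, 72}
insert 51 → {51, 62, 68, 71, 72}
remove-min → 51; now {62, 68, 71, 72}
insert 74 → {62, 68, 71, 72, 74}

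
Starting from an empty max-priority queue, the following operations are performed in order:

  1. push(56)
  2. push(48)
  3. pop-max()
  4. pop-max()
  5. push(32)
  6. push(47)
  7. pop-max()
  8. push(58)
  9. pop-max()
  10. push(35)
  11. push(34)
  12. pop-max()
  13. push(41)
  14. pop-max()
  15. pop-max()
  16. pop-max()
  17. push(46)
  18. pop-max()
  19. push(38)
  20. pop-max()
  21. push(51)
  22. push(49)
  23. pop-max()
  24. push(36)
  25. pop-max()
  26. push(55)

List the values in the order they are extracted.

56 → 48 → 47 → 58 → 35 → 41 → 34 → 32 → 46 → 38 → 51 → 49

insert 56 → {56}
insert 48 → {56, 48}
pop-max → 56; now {48}
pop-max → 48; now {}
insert 32 → {32}
insert 47 → {47, 32}
pop-max → 47; now {32}
insert 58 → {58, 32}
pop-max → 58; now {32}
insert 35 → {35, 32}
insert 34 → {35, 34, 32}
pop-max → 35; now {34, 32}
insert 41 → {41, 34, 32}
pop-max → 41; now {34, 32}
pop-max → 34; now {32}
pop-max → 32; now {}
insert 46 → {46}
pop-max → 46; now {}
insert 38 → {38}
pop-max → 38; now {}
insert 51 → {51}
insert 49 → {51, 49}
pop-max → 51; now {49}
insert 36 → {49, 36}
pop-max → 49; now {36}
insert 55 → {55, 36}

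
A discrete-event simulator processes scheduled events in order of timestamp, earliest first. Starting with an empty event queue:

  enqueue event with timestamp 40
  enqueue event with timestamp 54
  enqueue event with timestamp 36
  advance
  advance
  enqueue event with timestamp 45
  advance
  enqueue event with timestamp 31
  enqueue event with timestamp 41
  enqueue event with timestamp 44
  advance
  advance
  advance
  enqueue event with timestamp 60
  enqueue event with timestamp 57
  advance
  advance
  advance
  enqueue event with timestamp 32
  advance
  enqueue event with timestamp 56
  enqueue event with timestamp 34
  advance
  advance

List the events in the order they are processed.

insert 40 → {40}
insert 54 → {40, 54}
insert 36 → {36, 40, 54}
advance → 36; now {40, 54}
advance → 40; now {54}
insert 45 → {45, 54}
advance → 45; now {54}
insert 31 → {31, 54}
insert 41 → {31, 41, 54}
insert 44 → {31, 41, 44, 54}
advance → 31; now {41, 44, 54}
advance → 41; now {44, 54}
advance → 44; now {54}
insert 60 → {54, 60}
insert 57 → {54, 57, 60}
advance → 54; now {57, 60}
advance → 57; now {60}
advance → 60; now {}
insert 32 → {32}
advance → 32; now {}
insert 56 → {56}
insert 34 → {34, 56}
advance → 34; now {56}
advance → 56; now {}

[36, 40, 45, 31, 41, 44, 54, 57, 60, 32, 34, 56]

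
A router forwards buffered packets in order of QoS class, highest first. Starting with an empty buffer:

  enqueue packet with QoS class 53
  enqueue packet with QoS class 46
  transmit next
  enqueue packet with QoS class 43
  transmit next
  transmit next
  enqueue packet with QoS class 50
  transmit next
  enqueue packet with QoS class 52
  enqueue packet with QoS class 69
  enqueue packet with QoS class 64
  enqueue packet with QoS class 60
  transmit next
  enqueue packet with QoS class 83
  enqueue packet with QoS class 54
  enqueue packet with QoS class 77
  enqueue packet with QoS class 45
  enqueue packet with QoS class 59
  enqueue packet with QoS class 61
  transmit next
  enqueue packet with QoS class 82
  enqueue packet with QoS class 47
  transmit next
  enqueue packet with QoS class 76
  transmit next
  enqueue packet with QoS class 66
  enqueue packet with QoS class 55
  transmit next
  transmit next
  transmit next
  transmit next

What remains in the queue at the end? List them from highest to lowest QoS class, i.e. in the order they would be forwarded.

60, 59, 55, 54, 52, 47, 45

insert 53 → {53}
insert 46 → {53, 46}
transmit next → 53; now {46}
insert 43 → {46, 43}
transmit next → 46; now {43}
transmit next → 43; now {}
insert 50 → {50}
transmit next → 50; now {}
insert 52 → {52}
insert 69 → {69, 52}
insert 64 → {69, 64, 52}
insert 60 → {69, 64, 60, 52}
transmit next → 69; now {64, 60, 52}
insert 83 → {83, 64, 60, 52}
insert 54 → {83, 64, 60, 54, 52}
insert 77 → {83, 77, 64, 60, 54, 52}
insert 45 → {83, 77, 64, 60, 54, 52, 45}
insert 59 → {83, 77, 64, 60, 59, 54, 52, 45}
insert 61 → {83, 77, 64, 61, 60, 59, 54, 52, 45}
transmit next → 83; now {77, 64, 61, 60, 59, 54, 52, 45}
insert 82 → {82, 77, 64, 61, 60, 59, 54, 52, 45}
insert 47 → {82, 77, 64, 61, 60, 59, 54, 52, 47, 45}
transmit next → 82; now {77, 64, 61, 60, 59, 54, 52, 47, 45}
insert 76 → {77, 76, 64, 61, 60, 59, 54, 52, 47, 45}
transmit next → 77; now {76, 64, 61, 60, 59, 54, 52, 47, 45}
insert 66 → {76, 66, 64, 61, 60, 59, 54, 52, 47, 45}
insert 55 → {76, 66, 64, 61, 60, 59, 55, 54, 52, 47, 45}
transmit next → 76; now {66, 64, 61, 60, 59, 55, 54, 52, 47, 45}
transmit next → 66; now {64, 61, 60, 59, 55, 54, 52, 47, 45}
transmit next → 64; now {61, 60, 59, 55, 54, 52, 47, 45}
transmit next → 61; now {60, 59, 55, 54, 52, 47, 45}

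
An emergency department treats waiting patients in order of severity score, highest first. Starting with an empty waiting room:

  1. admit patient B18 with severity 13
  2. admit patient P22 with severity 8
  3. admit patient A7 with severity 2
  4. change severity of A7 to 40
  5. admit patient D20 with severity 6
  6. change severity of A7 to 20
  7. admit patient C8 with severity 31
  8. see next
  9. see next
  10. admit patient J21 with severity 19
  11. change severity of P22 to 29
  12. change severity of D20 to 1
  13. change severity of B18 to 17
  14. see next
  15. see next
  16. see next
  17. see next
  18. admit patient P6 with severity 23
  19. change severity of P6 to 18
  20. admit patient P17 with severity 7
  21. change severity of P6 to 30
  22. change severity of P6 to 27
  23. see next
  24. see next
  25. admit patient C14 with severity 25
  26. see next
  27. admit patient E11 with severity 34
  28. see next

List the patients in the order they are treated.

add B18 (severity 13) → {B18:13}
add P22 (severity 8) → {B18:13, P22:8}
add A7 (severity 2) → {B18:13, P22:8, A7:2}
update A7 to severity 40 → {A7:40, B18:13, P22:8}
add D20 (severity 6) → {A7:40, B18:13, P22:8, D20:6}
update A7 to severity 20 → {A7:20, B18:13, P22:8, D20:6}
add C8 (severity 31) → {C8:31, A7:20, B18:13, P22:8, D20:6}
see next → C8; now {A7:20, B18:13, P22:8, D20:6}
see next → A7; now {B18:13, P22:8, D20:6}
add J21 (severity 19) → {J21:19, B18:13, P22:8, D20:6}
update P22 to severity 29 → {P22:29, J21:19, B18:13, D20:6}
update D20 to severity 1 → {P22:29, J21:19, B18:13, D20:1}
update B18 to severity 17 → {P22:29, J21:19, B18:17, D20:1}
see next → P22; now {J21:19, B18:17, D20:1}
see next → J21; now {B18:17, D20:1}
see next → B18; now {D20:1}
see next → D20; now {}
add P6 (severity 23) → {P6:23}
update P6 to severity 18 → {P6:18}
add P17 (severity 7) → {P6:18, P17:7}
update P6 to severity 30 → {P6:30, P17:7}
update P6 to severity 27 → {P6:27, P17:7}
see next → P6; now {P17:7}
see next → P17; now {}
add C14 (severity 25) → {C14:25}
see next → C14; now {}
add E11 (severity 34) → {E11:34}
see next → E11; now {}

[C8, A7, P22, J21, B18, D20, P6, P17, C14, E11]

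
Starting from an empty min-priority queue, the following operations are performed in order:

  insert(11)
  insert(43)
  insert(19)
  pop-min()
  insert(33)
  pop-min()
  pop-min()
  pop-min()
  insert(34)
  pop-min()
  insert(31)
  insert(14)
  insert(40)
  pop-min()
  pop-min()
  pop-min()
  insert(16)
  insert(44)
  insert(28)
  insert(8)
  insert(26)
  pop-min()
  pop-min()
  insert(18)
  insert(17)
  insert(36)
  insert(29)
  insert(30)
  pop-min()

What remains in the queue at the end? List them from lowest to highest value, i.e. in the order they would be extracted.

18 → 26 → 28 → 29 → 30 → 36 → 44

insert 11 → {11}
insert 43 → {11, 43}
insert 19 → {11, 19, 43}
pop-min → 11; now {19, 43}
insert 33 → {19, 33, 43}
pop-min → 19; now {33, 43}
pop-min → 33; now {43}
pop-min → 43; now {}
insert 34 → {34}
pop-min → 34; now {}
insert 31 → {31}
insert 14 → {14, 31}
insert 40 → {14, 31, 40}
pop-min → 14; now {31, 40}
pop-min → 31; now {40}
pop-min → 40; now {}
insert 16 → {16}
insert 44 → {16, 44}
insert 28 → {16, 28, 44}
insert 8 → {8, 16, 28, 44}
insert 26 → {8, 16, 26, 28, 44}
pop-min → 8; now {16, 26, 28, 44}
pop-min → 16; now {26, 28, 44}
insert 18 → {18, 26, 28, 44}
insert 17 → {17, 18, 26, 28, 44}
insert 36 → {17, 18, 26, 28, 36, 44}
insert 29 → {17, 18, 26, 28, 29, 36, 44}
insert 30 → {17, 18, 26, 28, 29, 30, 36, 44}
pop-min → 17; now {18, 26, 28, 29, 30, 36, 44}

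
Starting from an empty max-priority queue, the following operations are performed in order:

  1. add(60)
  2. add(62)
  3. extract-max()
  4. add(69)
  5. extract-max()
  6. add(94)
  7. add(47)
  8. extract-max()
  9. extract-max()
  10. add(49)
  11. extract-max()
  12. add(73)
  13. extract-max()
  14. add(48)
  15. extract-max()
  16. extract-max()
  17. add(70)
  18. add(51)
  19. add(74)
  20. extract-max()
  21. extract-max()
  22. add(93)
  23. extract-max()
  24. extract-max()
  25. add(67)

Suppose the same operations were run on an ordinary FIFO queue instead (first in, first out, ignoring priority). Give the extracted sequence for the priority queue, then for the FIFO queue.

priority queue: 62 → 69 → 94 → 60 → 49 → 73 → 48 → 47 → 74 → 70 → 93 → 51; FIFO queue: 60, 62, 69, 94, 47, 49, 73, 48, 70, 51, 74, 93

insert 60 → {60}
insert 62 → {62, 60}
extract-max → 62; now {60}
insert 69 → {69, 60}
extract-max → 69; now {60}
insert 94 → {94, 60}
insert 47 → {94, 60, 47}
extract-max → 94; now {60, 47}
extract-max → 60; now {47}
insert 49 → {49, 47}
extract-max → 49; now {47}
insert 73 → {73, 47}
extract-max → 73; now {47}
insert 48 → {48, 47}
extract-max → 48; now {47}
extract-max → 47; now {}
insert 70 → {70}
insert 51 → {70, 51}
insert 74 → {74, 70, 51}
extract-max → 74; now {70, 51}
extract-max → 70; now {51}
insert 93 → {93, 51}
extract-max → 93; now {51}
extract-max → 51; now {}
insert 67 → {67}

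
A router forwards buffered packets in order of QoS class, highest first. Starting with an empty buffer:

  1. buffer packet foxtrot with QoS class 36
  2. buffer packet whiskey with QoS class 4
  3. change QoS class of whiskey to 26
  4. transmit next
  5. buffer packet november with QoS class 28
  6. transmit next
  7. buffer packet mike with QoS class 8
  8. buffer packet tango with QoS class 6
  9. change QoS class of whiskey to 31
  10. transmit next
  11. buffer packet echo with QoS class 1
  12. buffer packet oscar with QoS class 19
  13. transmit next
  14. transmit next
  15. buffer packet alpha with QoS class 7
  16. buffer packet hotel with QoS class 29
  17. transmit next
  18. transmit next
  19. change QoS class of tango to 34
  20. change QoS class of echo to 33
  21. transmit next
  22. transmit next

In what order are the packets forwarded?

[foxtrot, november, whiskey, oscar, mike, hotel, alpha, tango, echo]

add foxtrot (QoS class 36) → {foxtrot:36}
add whiskey (QoS class 4) → {foxtrot:36, whiskey:4}
update whiskey to QoS class 26 → {foxtrot:36, whiskey:26}
transmit next → foxtrot; now {whiskey:26}
add november (QoS class 28) → {november:28, whiskey:26}
transmit next → november; now {whiskey:26}
add mike (QoS class 8) → {whiskey:26, mike:8}
add tango (QoS class 6) → {whiskey:26, mike:8, tango:6}
update whiskey to QoS class 31 → {whiskey:31, mike:8, tango:6}
transmit next → whiskey; now {mike:8, tango:6}
add echo (QoS class 1) → {mike:8, tango:6, echo:1}
add oscar (QoS class 19) → {oscar:19, mike:8, tango:6, echo:1}
transmit next → oscar; now {mike:8, tango:6, echo:1}
transmit next → mike; now {tango:6, echo:1}
add alpha (QoS class 7) → {alpha:7, tango:6, echo:1}
add hotel (QoS class 29) → {hotel:29, alpha:7, tango:6, echo:1}
transmit next → hotel; now {alpha:7, tango:6, echo:1}
transmit next → alpha; now {tango:6, echo:1}
update tango to QoS class 34 → {tango:34, echo:1}
update echo to QoS class 33 → {tango:34, echo:33}
transmit next → tango; now {echo:33}
transmit next → echo; now {}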